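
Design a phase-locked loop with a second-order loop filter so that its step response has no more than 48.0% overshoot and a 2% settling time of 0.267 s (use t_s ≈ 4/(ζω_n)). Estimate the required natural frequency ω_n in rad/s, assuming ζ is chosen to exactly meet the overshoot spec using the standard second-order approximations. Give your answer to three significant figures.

ζ = −ln(OS)/√(π² + (ln OS)²). With OS = 0.480, ln OS = −0.7340 and ζ = 0.7340/3.226 = 0.228.
From t_s ≈ 4/(ζω_n): ω_n = 4/(ζ·t_s) = 4/(0.228·0.267) = 65.9 rad/s.

ω_n ≈ 65.9 rad/s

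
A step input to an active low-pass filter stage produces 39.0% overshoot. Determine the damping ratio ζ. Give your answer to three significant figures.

ζ ≈ 0.287

ζ = −ln(OS)/√(π² + (ln OS)²). With OS = 0.390, ln OS = −0.9416 and ζ = 0.9416/3.280 = 0.287.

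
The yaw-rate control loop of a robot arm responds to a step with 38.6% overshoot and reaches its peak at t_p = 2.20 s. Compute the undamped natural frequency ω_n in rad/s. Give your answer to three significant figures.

ω_n ≈ 1.49 rad/s

From the overshoot, ζ = −ln(OS)/√(π²+ln²(OS)) = 0.290.
t_p = π/ω_d ⇒ ω_d = 1.43 rad/s; then ω_n = ω_d/√(1−ζ²) = 1.49 rad/s.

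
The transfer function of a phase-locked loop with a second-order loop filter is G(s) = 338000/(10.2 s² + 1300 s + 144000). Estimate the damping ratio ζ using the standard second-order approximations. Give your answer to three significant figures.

ζ ≈ 0.536

Dividing through by 10.2: denominator becomes s² + 127.5 s + 14120.
So ω_n = √14120 = 119 rad/s and ζ = 127.5/(2·119) = 0.536.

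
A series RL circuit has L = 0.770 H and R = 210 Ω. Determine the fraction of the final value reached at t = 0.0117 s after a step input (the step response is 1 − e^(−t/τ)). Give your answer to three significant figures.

τ = L/R = 0.770/210 = 0.00367 s.
y(t)/y_∞ = 1 − e^(−t/τ) = 1 − e^(−0.0117/0.00367) = 1 − e^(−3.19) = 0.959.

y/y_∞ ≈ 0.959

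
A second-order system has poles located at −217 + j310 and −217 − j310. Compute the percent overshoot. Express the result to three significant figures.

With σ = 217, ω_d = 310: ω_n = √(σ²+ω_d²) = 378 rad/s, ζ = σ/ω_n = 0.573.
%OS = 100·exp(−πζ/√(1−ζ²)) = 11.1%.

%OS ≈ 11.1%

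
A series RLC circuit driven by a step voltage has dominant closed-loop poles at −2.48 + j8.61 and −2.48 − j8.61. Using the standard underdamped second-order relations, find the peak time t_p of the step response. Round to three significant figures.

t_p ≈ 0.365 s

t_p = π/ω_d with ω_d = 8.61 (the imaginary part), so t_p = 0.365 s.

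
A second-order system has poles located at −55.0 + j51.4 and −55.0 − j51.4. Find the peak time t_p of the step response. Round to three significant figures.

t_p = π/ω_d with ω_d = 51.4 (the imaginary part), so t_p = 0.0611 s.

t_p ≈ 0.0611 s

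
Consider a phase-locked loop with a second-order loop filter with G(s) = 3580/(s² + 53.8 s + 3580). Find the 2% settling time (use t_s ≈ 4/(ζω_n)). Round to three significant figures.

Matching coefficients with s² + 2ζω_n s + ω_n² gives ω_n² = 3580 ⇒ ω_n = 59.8 rad/s, and ζ = 53.8/(2ω_n) = 0.450.
t_s ≈ 4/(ζω_n) = 4/(0.450·59.8) = 0.149 s.

t_s ≈ 0.149 s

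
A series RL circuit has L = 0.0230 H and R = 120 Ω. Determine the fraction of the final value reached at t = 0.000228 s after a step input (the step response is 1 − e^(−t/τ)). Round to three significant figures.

y/y_∞ ≈ 0.696

τ = L/R = 0.0230/120 = 0.000192 s.
y(t)/y_∞ = 1 − e^(−t/τ) = 1 − e^(−0.000228/0.000192) = 1 − e^(−1.19) = 0.696.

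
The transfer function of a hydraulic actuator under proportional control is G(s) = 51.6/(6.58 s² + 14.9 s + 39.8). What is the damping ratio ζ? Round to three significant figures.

ζ ≈ 0.460

Dividing through by 6.58: denominator becomes s² + 2.264 s + 6.049.
So ω_n = √6.049 = 2.46 rad/s and ζ = 2.264/(2·2.46) = 0.460.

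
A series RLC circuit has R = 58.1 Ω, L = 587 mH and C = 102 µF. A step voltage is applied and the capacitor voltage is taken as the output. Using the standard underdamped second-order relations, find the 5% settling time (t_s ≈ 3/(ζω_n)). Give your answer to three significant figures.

t_s ≈ 0.0606 s

For a series RLC circuit (capacitor voltage as output), ω_n = 1/√(LC) = 1/√(587 mH · 102 µF) = 129 rad/s.
ζ = (R/2)·√(C/L) = (58.1/2)·√(102 µF/587 mH) = 0.383.
t_s ≈ 3/(ζω_n) = 0.0606 s.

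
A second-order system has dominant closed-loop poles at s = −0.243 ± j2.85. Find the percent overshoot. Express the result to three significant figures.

%OS ≈ 76.5%

|pole| = ω_n = √(0.243² + 2.85²) = 2.86 rad/s; ζ = cos θ = σ/ω_n = 0.0850.
Overshoot: exp(−π·0.0850/√(1−0.0850²)) = 0.765, i.e. 76.5%.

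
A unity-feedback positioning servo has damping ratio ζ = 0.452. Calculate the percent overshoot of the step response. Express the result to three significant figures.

%OS ≈ 20.4%

For an underdamped second-order system, %OS = 100·exp(−πζ/√(1−ζ²)).
πζ/√(1−ζ²) = π·0.452/√(1−0.204) = 1.592, so %OS = 100·e^(−1.592) = 20.4%.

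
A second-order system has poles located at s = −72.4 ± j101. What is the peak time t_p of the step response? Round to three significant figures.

t_p = π/ω_d with ω_d = 101 (the imaginary part), so t_p = 0.0311 s.

t_p ≈ 0.0311 s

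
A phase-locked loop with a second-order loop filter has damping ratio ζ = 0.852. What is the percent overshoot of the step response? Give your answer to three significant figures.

%OS ≈ 0.602%

For an underdamped second-order system, %OS = 100·exp(−πζ/√(1−ζ²)).
πζ/√(1−ζ²) = π·0.852/√(1−0.726) = 5.113, so %OS = 100·e^(−5.113) = 0.602%.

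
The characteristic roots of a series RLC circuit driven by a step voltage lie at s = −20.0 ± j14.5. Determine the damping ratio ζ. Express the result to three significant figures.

ζ ≈ 0.810

|pole| = ω_n = √(20.0² + 14.5²) = 24.7 rad/s; ζ = cos θ = σ/ω_n = 0.810.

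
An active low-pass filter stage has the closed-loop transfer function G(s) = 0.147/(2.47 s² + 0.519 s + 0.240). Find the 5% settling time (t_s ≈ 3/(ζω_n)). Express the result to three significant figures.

Dividing through by 2.47: denominator becomes s² + 0.2101 s + 0.09717.
So ω_n = √0.09717 = 0.312 rad/s and ζ = 0.2101/(2·0.312) = 0.337.
t_s ≈ 3/(ζω_n) = 28.6 s.

t_s ≈ 28.6 s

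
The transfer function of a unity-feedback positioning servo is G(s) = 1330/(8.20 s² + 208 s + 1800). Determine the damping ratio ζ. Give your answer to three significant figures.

ζ ≈ 0.856

Dividing through by 8.20: denominator becomes s² + 25.37 s + 219.5.
So ω_n = √219.5 = 14.8 rad/s and ζ = 25.37/(2·14.8) = 0.856.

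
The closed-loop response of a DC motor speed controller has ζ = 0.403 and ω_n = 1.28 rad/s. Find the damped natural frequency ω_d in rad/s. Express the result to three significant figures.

ω_d ≈ 1.17 rad/s

ω_d = ω_n√(1−ζ²) = 1.28·√0.838 = 1.17 rad/s.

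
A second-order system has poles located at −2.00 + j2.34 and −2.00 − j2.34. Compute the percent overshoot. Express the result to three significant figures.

%OS ≈ 6.82%

The poles are at −σ ± jω_d with σ = 2.00 and ω_d = 2.34, so ω_n = √(σ²+ω_d²) = 3.08 rad/s and ζ = σ/ω_n = 0.650.
%OS = 100·exp(−πζ/√(1−ζ²)) = 6.82%.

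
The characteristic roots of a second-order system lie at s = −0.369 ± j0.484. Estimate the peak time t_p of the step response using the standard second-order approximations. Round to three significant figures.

t_p = π/ω_d with ω_d = 0.484 (the imaginary part), so t_p = 6.49 s.

t_p ≈ 6.49 s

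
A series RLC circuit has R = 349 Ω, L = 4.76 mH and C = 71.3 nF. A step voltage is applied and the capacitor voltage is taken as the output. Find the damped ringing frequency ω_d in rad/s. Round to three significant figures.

ω_d ≈ 40000 rad/s

For a series RLC circuit (capacitor voltage as output), ω_n = 1/√(LC) = 1/√(4.76 mH · 71.3 nF) = 54300 rad/s.
ζ = (R/2)·√(C/L) = (349/2)·√(71.3 nF/4.76 mH) = 0.675.
ω_d = 54300·√(1 − 0.675²) = 40000 rad/s.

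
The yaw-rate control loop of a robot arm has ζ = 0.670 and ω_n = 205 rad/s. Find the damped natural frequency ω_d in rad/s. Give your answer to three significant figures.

ω_d = ω_n√(1−ζ²) = 205·√0.551 = 152 rad/s.

ω_d ≈ 152 rad/s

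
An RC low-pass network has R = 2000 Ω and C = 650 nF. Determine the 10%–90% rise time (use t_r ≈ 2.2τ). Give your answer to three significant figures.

τ = RC = 2000 × 650 nF = 0.00130 s.
t_r ≈ 2.2τ = 0.00286 s.

t_r ≈ 0.00286 s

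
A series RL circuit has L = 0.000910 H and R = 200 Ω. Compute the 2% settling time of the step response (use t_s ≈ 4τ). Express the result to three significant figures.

t_s ≈ 0.0000182 s

τ = L/R = 0.000910/200 = 0.00000455 s.
t_s ≈ 4τ = 0.0000182 s.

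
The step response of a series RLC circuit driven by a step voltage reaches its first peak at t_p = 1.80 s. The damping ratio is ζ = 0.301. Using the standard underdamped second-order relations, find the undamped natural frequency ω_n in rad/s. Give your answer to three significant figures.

Peak time t_p = π/ω_d, so ω_d = π/t_p = π/1.80 = 1.75 rad/s.
ω_n = ω_d/√(1−ζ²) = 1.75/√0.909 = 1.83 rad/s.

ω_n ≈ 1.83 rad/s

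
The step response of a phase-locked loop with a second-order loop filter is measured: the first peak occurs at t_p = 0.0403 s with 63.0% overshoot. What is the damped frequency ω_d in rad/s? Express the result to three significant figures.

ω_d ≈ 78.0 rad/s

t_p = π/ω_d, so ω_d = π/0.0403 = 78.0 rad/s.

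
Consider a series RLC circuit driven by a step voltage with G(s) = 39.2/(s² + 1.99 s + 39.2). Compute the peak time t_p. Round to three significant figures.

ω_n = √39.2 = 6.26 rad/s; ζ = 1.99/(2·6.26) = 0.159.
ω_d = 6.26·√(1 − 0.159²) = 6.18 rad/s. Then t_p = π/ω_d = 0.508 s.

t_p ≈ 0.508 s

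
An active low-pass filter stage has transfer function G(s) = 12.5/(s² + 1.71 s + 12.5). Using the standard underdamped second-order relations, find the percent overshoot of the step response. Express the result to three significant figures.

%OS ≈ 45.7%

ω_n = √12.5 = 3.54 rad/s; ζ = 1.71/(2·3.54) = 0.242.
%OS = 100 e^{−πζ/√(1−ζ²)} with ζ = 0.242 gives 45.7%.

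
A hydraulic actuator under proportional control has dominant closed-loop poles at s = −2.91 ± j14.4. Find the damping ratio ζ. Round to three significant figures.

ζ ≈ 0.198

The poles are at −σ ± jω_d with σ = 2.91 and ω_d = 14.4, so ω_n = √(σ²+ω_d²) = 14.7 rad/s and ζ = σ/ω_n = 0.198.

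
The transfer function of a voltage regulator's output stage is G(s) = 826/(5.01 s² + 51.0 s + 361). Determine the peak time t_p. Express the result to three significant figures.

t_p ≈ 0.462 s

Dividing through by 5.01: denominator becomes s² + 10.18 s + 72.06.
So ω_n = √72.06 = 8.49 rad/s and ζ = 10.18/(2·8.49) = 0.600.
ω_d = ω_n√(1−ζ²) = 6.79 rad/s. t_p = π/ω_d = 0.462 s.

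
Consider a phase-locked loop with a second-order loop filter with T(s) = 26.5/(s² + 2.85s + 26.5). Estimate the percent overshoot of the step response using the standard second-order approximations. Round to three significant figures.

Comparing the denominator to s² + 2ζω_n s + ω_n²: ω_n = √26.5 = 5.15 rad/s, and 2ζω_n = 2.85 so ζ = 2.85/(2·5.15) = 0.277.
%OS = 100·exp(−πζ/√(1−ζ²)) = 40.5%.

%OS ≈ 40.5%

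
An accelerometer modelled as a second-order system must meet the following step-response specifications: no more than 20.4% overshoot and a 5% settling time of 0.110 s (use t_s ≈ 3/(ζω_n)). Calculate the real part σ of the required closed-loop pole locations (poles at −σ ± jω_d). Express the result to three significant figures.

The settling-time spec alone fixes σ = ζω_n = 3/t_s = 3/0.110 = 27.3.
(Overshoot then fixes ζ = 0.451 and hence ω_d = σ·√(1−ζ²)/ζ = 53.9 rad/s.)

σ ≈ 27.3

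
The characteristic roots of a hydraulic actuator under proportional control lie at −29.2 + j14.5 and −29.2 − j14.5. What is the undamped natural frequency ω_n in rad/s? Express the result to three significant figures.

|pole| = ω_n = √(29.2² + 14.5²) = 32.6 rad/s; ζ = cos θ = σ/ω_n = 0.896.

ω_n ≈ 32.6 rad/s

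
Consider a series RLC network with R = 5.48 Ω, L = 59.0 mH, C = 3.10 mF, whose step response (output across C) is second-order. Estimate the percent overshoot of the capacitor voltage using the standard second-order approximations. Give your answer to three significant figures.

For a series RLC circuit (capacitor voltage as output), ω_n = 1/√(LC) = 1/√(59.0 mH · 3.10 mF) = 73.9 rad/s.
ζ = (R/2)·√(C/L) = (5.48/2)·√(3.10 mF/59.0 mH) = 0.628.
%OS = 100 e^{−πζ/√(1−ζ²)} with ζ = 0.628 gives 7.92%.

%OS ≈ 7.92%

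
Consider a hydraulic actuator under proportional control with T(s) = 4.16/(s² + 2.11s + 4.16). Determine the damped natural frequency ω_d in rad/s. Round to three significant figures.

Matching coefficients with s² + 2ζω_n s + ω_n² gives ω_n² = 4.16 ⇒ ω_n = 2.04 rad/s, and ζ = 2.11/(2ω_n) = 0.517.
ω_d = ω_n√(1−ζ²) = 1.75 rad/s.

ω_d ≈ 1.75 rad/s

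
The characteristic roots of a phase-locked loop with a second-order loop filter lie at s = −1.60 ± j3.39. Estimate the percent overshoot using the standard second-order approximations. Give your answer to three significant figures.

With σ = 1.60, ω_d = 3.39: ω_n = √(σ²+ω_d²) = 3.75 rad/s, ζ = σ/ω_n = 0.427.
%OS = 100·exp(−πζ/√(1−ζ²)) = 22.7%.

%OS ≈ 22.7%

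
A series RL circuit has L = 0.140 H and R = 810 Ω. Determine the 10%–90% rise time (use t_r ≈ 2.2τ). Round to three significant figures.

t_r ≈ 0.000380 s

τ = L/R = 0.140/810 = 0.000173 s.
t_r ≈ 2.2τ = 0.000380 s.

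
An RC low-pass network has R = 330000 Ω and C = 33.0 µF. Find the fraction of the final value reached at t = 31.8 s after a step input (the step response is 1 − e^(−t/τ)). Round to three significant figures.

y/y_∞ ≈ 0.946

τ = RC = 330000 × 33.0 µF = 10.9 s.
y(t)/y_∞ = 1 − e^(−t/τ) = 1 − e^(−31.8/10.9) = 1 − e^(−2.92) = 0.946.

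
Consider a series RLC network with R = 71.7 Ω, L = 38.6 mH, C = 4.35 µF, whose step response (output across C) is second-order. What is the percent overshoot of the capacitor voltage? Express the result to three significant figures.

%OS ≈ 27.4%

For a series RLC circuit (capacitor voltage as output), ω_n = 1/√(LC) = 1/√(38.6 mH · 4.35 µF) = 2440 rad/s.
ζ = (R/2)·√(C/L) = (71.7/2)·√(4.35 µF/38.6 mH) = 0.381.
Overshoot: exp(−π·0.381/√(1−0.381²)) = 0.274, i.e. 27.4%.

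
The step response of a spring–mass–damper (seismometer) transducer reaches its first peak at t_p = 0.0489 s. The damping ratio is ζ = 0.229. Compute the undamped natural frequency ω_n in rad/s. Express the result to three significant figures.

ω_n ≈ 66.0 rad/s

Peak time t_p = π/ω_d, so ω_d = π/t_p = π/0.0489 = 64.2 rad/s.
ω_n = ω_d/√(1−ζ²) = 64.2/√0.948 = 66.0 rad/s.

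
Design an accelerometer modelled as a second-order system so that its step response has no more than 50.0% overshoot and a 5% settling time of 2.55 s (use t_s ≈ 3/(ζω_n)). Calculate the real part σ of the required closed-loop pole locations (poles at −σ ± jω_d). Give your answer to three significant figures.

σ ≈ 1.18

The settling-time spec alone fixes σ = ζω_n = 3/t_s = 3/2.55 = 1.18.
(Overshoot then fixes ζ = 0.215 and hence ω_d = σ·√(1−ζ²)/ζ = 5.33 rad/s.)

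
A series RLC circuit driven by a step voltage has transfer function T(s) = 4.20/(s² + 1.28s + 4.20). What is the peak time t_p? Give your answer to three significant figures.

Comparing the denominator to s² + 2ζω_n s + ω_n²: ω_n = √4.20 = 2.05 rad/s, and 2ζω_n = 1.28 so ζ = 1.28/(2·2.05) = 0.312.
ω_d = 2.05·√(1 − 0.312²) = 1.95 rad/s. Then t_p = π/ω_d = 1.61 s.

t_p ≈ 1.61 s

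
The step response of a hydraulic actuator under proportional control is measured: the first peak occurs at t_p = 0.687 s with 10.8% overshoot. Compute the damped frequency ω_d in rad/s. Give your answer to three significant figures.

ω_d ≈ 4.57 rad/s

t_p = π/ω_d, so ω_d = π/0.687 = 4.57 rad/s.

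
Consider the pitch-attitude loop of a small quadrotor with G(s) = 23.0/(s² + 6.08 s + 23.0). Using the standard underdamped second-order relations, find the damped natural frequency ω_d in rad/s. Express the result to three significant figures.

ω_d ≈ 3.71 rad/s

ω_n = √23.0 = 4.80 rad/s; ζ = 6.08/(2·4.80) = 0.634.
ω_d = 4.80·√(1 − 0.634²) = 3.71 rad/s.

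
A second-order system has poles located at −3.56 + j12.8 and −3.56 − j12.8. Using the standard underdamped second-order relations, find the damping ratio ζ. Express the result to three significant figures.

|pole| = ω_n = √(3.56² + 12.8²) = 13.3 rad/s; ζ = cos θ = σ/ω_n = 0.268.

ζ ≈ 0.268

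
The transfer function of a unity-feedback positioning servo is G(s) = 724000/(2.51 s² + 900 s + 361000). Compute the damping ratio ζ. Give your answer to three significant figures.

Dividing through by 2.51: denominator becomes s² + 358.6 s + 143800.
So ω_n = √143800 = 379 rad/s and ζ = 358.6/(2·379) = 0.473.

ζ ≈ 0.473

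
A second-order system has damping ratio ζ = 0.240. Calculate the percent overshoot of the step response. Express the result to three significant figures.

%OS ≈ 46.0%

For an underdamped second-order system, %OS = 100·exp(−πζ/√(1−ζ²)).
πζ/√(1−ζ²) = π·0.240/√(1−0.0576) = 0.7767, so %OS = 100·e^(−0.7767) = 46.0%.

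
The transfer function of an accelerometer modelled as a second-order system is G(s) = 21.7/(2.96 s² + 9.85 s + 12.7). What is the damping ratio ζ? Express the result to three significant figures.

ζ ≈ 0.803

Dividing through by 2.96: denominator becomes s² + 3.328 s + 4.291.
So ω_n = √4.291 = 2.07 rad/s and ζ = 3.328/(2·2.07) = 0.803.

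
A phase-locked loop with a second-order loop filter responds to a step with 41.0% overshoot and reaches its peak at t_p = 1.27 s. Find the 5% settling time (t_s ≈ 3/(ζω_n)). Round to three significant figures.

t_s ≈ 4.27 s

ζ from %OS: ζ = |ln 0.410|/√(π²+ln²0.410) = 0.273.
t_p = π/ω_d ⇒ ω_d = 2.47 rad/s; then ω_n = ω_d/√(1−ζ²) = 2.57 rad/s.
t_s ≈ 3/(ζω_n) = 3/(0.273·2.57) = 4.27 s.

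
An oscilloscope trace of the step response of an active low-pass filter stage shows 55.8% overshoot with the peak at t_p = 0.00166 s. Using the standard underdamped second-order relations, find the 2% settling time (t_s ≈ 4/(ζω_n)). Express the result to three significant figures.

t_s ≈ 0.0114 s

ζ from %OS: ζ = |ln 0.558|/√(π²+ln²0.558) = 0.183.
From t_p = π/ω_d, ω_d = π/0.00166 = 1890 rad/s, so ω_n = ω_d/√(1−ζ²) = 1920 rad/s.
t_s ≈ 4/(ζω_n) = 4/(0.183·1920) = 0.0114 s.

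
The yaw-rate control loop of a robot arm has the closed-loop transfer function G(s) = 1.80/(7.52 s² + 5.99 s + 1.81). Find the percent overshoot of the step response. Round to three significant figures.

%OS ≈ 1.27%

Dividing through by 7.52: denominator becomes s² + 0.7965 s + 0.2407.
So ω_n = √0.2407 = 0.491 rad/s and ζ = 0.7965/(2·0.491) = 0.812.
%OS = 100 e^{−πζ/√(1−ζ²)} with ζ = 0.812 gives 1.27%.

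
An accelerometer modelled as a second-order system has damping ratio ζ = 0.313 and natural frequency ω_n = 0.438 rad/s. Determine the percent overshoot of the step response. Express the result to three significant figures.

For an underdamped second-order system, %OS = 100·exp(−πζ/√(1−ζ²)).
πζ/√(1−ζ²) = π·0.313/√(1−0.0980) = 1.035, so %OS = 100·e^(−1.035) = 35.5%.

%OS ≈ 35.5%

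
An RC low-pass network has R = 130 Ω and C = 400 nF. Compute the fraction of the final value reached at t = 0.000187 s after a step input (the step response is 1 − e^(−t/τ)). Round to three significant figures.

τ = RC = 130 × 400 nF = 0.0000520 s.
y(t)/y_∞ = 1 − e^(−t/τ) = 1 − e^(−0.000187/0.0000520) = 1 − e^(−3.60) = 0.973.

y/y_∞ ≈ 0.973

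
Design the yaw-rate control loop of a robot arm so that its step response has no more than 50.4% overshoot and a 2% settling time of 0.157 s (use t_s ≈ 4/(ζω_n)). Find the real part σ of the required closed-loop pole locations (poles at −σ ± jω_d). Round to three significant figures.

σ ≈ 25.5

The settling-time spec alone fixes σ = ζω_n = 4/t_s = 4/0.157 = 25.5.
(Overshoot then fixes ζ = 0.213 and hence ω_d = σ·√(1−ζ²)/ζ = 117 rad/s.)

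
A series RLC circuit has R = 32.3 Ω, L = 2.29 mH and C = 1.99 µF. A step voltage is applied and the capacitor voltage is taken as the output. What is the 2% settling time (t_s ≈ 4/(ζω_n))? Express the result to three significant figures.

For a series RLC circuit (capacitor voltage as output), ω_n = 1/√(LC) = 1/√(2.29 mH · 1.99 µF) = 14800 rad/s.
ζ = (R/2)·√(C/L) = (32.3/2)·√(1.99 µF/2.29 mH) = 0.476.
t_s ≈ 4/(ζω_n) = 0.000567 s.

t_s ≈ 0.000567 s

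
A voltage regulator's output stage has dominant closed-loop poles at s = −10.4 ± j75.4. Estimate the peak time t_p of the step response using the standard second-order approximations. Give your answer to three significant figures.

t_p = π/ω_d with ω_d = 75.4 (the imaginary part), so t_p = 0.0417 s.

t_p ≈ 0.0417 s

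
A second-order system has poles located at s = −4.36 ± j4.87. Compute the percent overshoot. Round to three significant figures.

%OS ≈ 6.00%

The poles are at −σ ± jω_d with σ = 4.36 and ω_d = 4.87, so ω_n = √(σ²+ω_d²) = 6.54 rad/s and ζ = σ/ω_n = 0.667.
Overshoot: exp(−π·0.667/√(1−0.667²)) = 0.0600, i.e. 6.00%.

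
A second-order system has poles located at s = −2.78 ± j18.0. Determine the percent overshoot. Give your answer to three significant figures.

%OS ≈ 61.6%

The poles are at −σ ± jω_d with σ = 2.78 and ω_d = 18.0, so ω_n = √(σ²+ω_d²) = 18.2 rad/s and ζ = σ/ω_n = 0.153.
%OS = 100 e^{−πζ/√(1−ζ²)} with ζ = 0.153 gives 61.6%.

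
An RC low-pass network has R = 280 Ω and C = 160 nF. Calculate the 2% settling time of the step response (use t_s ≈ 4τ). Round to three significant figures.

τ = RC = 280 × 160 nF = 0.0000448 s.
t_s ≈ 4τ = 0.000179 s.

t_s ≈ 0.000179 s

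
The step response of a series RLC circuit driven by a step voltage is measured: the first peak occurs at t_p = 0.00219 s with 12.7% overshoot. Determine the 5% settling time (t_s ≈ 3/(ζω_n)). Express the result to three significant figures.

t_s ≈ 0.00318 s

The overshoot fixes ζ = −ln(OS)/√(π²+ln²(OS)) = 0.549.
From t_p = π/ω_d, ω_d = π/0.00219 = 1430 rad/s, so ω_n = ω_d/√(1−ζ²) = 1720 rad/s.
t_s ≈ 3/(ζω_n) = 3/(0.549·1720) = 0.00318 s.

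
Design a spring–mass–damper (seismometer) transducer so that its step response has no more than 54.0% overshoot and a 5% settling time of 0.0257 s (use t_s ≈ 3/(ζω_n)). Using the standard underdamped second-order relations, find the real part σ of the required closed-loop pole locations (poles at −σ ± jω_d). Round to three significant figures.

The settling-time spec alone fixes σ = ζω_n = 3/t_s = 3/0.0257 = 117.
(Overshoot then fixes ζ = 0.192 and hence ω_d = σ·√(1−ζ²)/ζ = 595 rad/s.)

σ ≈ 117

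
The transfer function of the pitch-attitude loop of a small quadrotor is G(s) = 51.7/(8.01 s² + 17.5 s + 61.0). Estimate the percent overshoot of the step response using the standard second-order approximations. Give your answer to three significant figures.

%OS ≈ 25.8%

Dividing through by 8.01: denominator becomes s² + 2.185 s + 7.615.
So ω_n = √7.615 = 2.76 rad/s and ζ = 2.185/(2·2.76) = 0.396.
%OS = 100 e^{−πζ/√(1−ζ²)} with ζ = 0.396 gives 25.8%.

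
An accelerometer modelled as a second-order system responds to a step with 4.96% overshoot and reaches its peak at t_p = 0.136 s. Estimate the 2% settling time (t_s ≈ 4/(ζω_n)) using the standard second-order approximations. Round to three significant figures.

t_s ≈ 0.181 s

The overshoot fixes ζ = −ln(OS)/√(π²+ln²(OS)) = 0.691.
From t_p = π/ω_d, ω_d = π/0.136 = 23.1 rad/s, so ω_n = ω_d/√(1−ζ²) = 32.0 rad/s.
t_s ≈ 4/(ζω_n) = 4/(0.691·32.0) = 0.181 s.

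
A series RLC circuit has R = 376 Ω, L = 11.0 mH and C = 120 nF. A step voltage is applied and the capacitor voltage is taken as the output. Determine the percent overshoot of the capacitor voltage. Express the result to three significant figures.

%OS ≈ 8.30%

For a series RLC circuit (capacitor voltage as output), ω_n = 1/√(LC) = 1/√(11.0 mH · 120 nF) = 27500 rad/s.
ζ = (R/2)·√(C/L) = (376/2)·√(120 nF/11.0 mH) = 0.621.
%OS = 100·exp(−πζ/√(1−ζ²)) = 8.30%.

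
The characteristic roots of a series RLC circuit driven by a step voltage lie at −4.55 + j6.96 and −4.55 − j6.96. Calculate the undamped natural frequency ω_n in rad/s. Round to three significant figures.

ω_n ≈ 8.32 rad/s

With σ = 4.55, ω_d = 6.96: ω_n = √(σ²+ω_d²) = 8.32 rad/s, ζ = σ/ω_n = 0.547.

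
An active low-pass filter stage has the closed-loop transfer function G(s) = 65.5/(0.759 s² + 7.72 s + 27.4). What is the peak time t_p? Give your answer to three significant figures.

Dividing through by 0.759: denominator becomes s² + 10.17 s + 36.10.
So ω_n = √36.10 = 6.01 rad/s and ζ = 10.17/(2·6.01) = 0.846.
ω_d = 6.01·√(1 − 0.846²) = 3.20 rad/s. t_p = π/ω_d = 0.982 s.

t_p ≈ 0.982 s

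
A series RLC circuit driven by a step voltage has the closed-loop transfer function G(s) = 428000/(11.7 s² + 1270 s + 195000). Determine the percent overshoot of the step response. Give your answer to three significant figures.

Dividing through by 11.7: denominator becomes s² + 108.5 s + 16670.
So ω_n = √16670 = 129 rad/s and ζ = 108.5/(2·129) = 0.420.
%OS = 100 e^{−πζ/√(1−ζ²)} with ζ = 0.420 gives 23.3%.

%OS ≈ 23.3%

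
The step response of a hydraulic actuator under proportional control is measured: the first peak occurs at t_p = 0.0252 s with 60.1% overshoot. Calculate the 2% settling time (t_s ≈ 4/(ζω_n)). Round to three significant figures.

The overshoot fixes ζ = −ln(OS)/√(π²+ln²(OS)) = 0.160.
From t_p = π/ω_d, ω_d = π/0.0252 = 125 rad/s, so ω_n = ω_d/√(1−ζ²) = 126 rad/s.
t_s ≈ 4/(ζω_n) = 4/(0.160·126) = 0.198 s.

t_s ≈ 0.198 s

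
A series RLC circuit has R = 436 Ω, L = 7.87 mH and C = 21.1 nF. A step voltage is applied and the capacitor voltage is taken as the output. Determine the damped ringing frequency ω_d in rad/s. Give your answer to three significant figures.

For a series RLC circuit (capacitor voltage as output), ω_n = 1/√(LC) = 1/√(7.87 mH · 21.1 nF) = 77600 rad/s.
ζ = (R/2)·√(C/L) = (436/2)·√(21.1 nF/7.87 mH) = 0.357.
ω_d = 77600·√(1 − 0.357²) = 72500 rad/s.

ω_d ≈ 72500 rad/s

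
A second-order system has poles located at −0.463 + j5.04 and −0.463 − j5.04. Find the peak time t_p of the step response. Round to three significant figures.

t_p ≈ 0.623 s

t_p = π/ω_d with ω_d = 5.04 (the imaginary part), so t_p = 0.623 s.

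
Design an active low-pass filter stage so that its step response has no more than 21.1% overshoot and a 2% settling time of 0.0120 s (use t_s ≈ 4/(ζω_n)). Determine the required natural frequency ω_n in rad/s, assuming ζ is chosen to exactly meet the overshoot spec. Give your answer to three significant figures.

Inverting the overshoot relation: ζ = |ln 0.211|/√(π² + ln²0.211) = 0.444.
From t_s ≈ 4/(ζω_n): ω_n = 4/(ζ·t_s) = 4/(0.444·0.0120) = 751 rad/s.

ω_n ≈ 751 rad/s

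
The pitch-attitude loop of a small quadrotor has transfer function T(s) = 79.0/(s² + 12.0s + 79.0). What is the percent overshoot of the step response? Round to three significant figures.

%OS ≈ 5.64%

Matching coefficients with s² + 2ζω_n s + ω_n² gives ω_n² = 79.0 ⇒ ω_n = 8.89 rad/s, and ζ = 12.0/(2ω_n) = 0.675.
Overshoot: exp(−π·0.675/√(1−0.675²)) = 0.0564, i.e. 5.64%.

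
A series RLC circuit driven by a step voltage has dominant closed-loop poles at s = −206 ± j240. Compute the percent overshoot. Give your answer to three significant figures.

|pole| = ω_n = √(206² + 240²) = 316 rad/s; ζ = cos θ = σ/ω_n = 0.651.
%OS = 100 e^{−πζ/√(1−ζ²)} with ζ = 0.651 gives 6.74%.

%OS ≈ 6.74%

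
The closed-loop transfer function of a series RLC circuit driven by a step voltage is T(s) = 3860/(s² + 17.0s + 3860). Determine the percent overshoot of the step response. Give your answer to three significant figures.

%OS ≈ 64.8%

Comparing the denominator to s² + 2ζω_n s + ω_n²: ω_n = √3860 = 62.1 rad/s, and 2ζω_n = 17.0 so ζ = 17.0/(2·62.1) = 0.137.
%OS = 100·exp(−πζ/√(1−ζ²)) = 64.8%.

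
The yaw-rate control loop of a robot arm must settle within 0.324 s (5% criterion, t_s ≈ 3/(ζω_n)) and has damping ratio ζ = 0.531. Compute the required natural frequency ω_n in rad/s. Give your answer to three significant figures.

Rearranging t_s ≈ 3/(ζω_n) gives ω_n = 3/(ζ·t_s) = 3/(0.531 × 0.324) = 17.4 rad/s.

ω_n ≈ 17.4 rad/s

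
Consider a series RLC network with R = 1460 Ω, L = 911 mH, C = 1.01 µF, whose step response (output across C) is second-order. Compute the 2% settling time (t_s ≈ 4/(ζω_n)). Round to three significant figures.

For a series RLC circuit (capacitor voltage as output), ω_n = 1/√(LC) = 1/√(911 mH · 1.01 µF) = 1040 rad/s.
ζ = (R/2)·√(C/L) = (1460/2)·√(1.01 µF/911 mH) = 0.769.
t_s ≈ 4/(ζω_n) = 0.00499 s.

t_s ≈ 0.00499 s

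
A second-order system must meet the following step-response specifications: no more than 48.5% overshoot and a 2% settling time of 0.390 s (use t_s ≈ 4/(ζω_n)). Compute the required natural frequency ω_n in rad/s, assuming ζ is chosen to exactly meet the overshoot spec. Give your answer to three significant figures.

Inverting the overshoot relation: ζ = |ln 0.485|/√(π² + ln²0.485) = 0.224.
Then ω_n = 4/(ζ t_s) = 4/(0.224 × 0.390) = 45.7 rad/s.

ω_n ≈ 45.7 rad/s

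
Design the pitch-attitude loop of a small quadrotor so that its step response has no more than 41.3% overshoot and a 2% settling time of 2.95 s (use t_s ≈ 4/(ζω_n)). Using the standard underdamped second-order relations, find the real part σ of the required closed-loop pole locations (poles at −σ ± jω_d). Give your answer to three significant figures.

The settling-time spec alone fixes σ = ζω_n = 4/t_s = 4/2.95 = 1.36.
(Overshoot then fixes ζ = 0.271 and hence ω_d = σ·√(1−ζ²)/ζ = 4.82 rad/s.)

σ ≈ 1.36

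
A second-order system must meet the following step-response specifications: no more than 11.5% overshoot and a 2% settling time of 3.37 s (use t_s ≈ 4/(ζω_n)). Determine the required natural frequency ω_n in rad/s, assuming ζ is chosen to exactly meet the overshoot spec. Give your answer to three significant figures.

ω_n ≈ 2.09 rad/s

From %OS = 100·exp(−πζ/√(1−ζ²)), invert to get ζ = −ln(OS)/√(π² + ln²(OS)) with OS = 0.115.
−ln 0.115 = 2.163, so ζ = 2.163/√(π² + 4.678) = 0.567.
From t_s ≈ 4/(ζω_n): ω_n = 4/(ζ·t_s) = 4/(0.567·3.37) = 2.09 rad/s.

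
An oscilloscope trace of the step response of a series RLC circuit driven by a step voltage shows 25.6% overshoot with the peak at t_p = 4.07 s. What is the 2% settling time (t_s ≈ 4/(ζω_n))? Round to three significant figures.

From the overshoot, ζ = −ln(OS)/√(π²+ln²(OS)) = 0.398.
t_p = π/ω_d ⇒ ω_d = 0.772 rad/s; then ω_n = ω_d/√(1−ζ²) = 0.841 rad/s.
t_s ≈ 4/(ζω_n) = 4/(0.398·0.841) = 11.9 s.

t_s ≈ 11.9 s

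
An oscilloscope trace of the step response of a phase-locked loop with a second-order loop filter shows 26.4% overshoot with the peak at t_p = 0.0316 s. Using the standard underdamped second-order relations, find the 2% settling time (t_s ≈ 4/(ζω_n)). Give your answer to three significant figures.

t_s ≈ 0.0949 s

ζ from %OS: ζ = |ln 0.264|/√(π²+ln²0.264) = 0.390.
From t_p = π/ω_d, ω_d = π/0.0316 = 99.4 rad/s, so ω_n = ω_d/√(1−ζ²) = 108 rad/s.
t_s ≈ 4/(ζω_n) = 4/(0.390·108) = 0.0949 s.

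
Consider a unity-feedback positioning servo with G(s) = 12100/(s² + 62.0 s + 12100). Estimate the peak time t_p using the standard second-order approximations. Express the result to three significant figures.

ω_n = √12100 = 110 rad/s; ζ = 62.0/(2·110) = 0.282.
ω_d = ω_n√(1−ζ²) = 106 rad/s. Then t_p = π/ω_d = 0.0298 s.

t_p ≈ 0.0298 s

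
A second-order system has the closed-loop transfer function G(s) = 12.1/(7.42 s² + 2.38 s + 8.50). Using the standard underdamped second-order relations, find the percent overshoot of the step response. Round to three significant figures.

Dividing through by 7.42: denominator becomes s² + 0.3208 s + 1.146.
So ω_n = √1.146 = 1.07 rad/s and ζ = 0.3208/(2·1.07) = 0.150.
%OS = 100 e^{−πζ/√(1−ζ²)} with ζ = 0.150 gives 62.1%.

%OS ≈ 62.1%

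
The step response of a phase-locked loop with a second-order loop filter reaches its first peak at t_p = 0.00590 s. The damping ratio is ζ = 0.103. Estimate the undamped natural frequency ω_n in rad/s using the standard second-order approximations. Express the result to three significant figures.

ω_n ≈ 535 rad/s

Peak time t_p = π/ω_d, so ω_d = π/t_p = π/0.00590 = 532 rad/s.
ω_n = ω_d/√(1−ζ²) = 532/√0.989 = 535 rad/s.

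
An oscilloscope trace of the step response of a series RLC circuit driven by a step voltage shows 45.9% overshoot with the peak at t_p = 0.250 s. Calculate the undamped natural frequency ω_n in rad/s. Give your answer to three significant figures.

The overshoot fixes ζ = −ln(OS)/√(π²+ln²(OS)) = 0.241.
t_p = π/ω_d ⇒ ω_d = 12.6 rad/s; then ω_n = ω_d/√(1−ζ²) = 12.9 rad/s.

ω_n ≈ 12.9 rad/s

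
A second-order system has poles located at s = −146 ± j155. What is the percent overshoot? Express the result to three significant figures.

With σ = 146, ω_d = 155: ω_n = √(σ²+ω_d²) = 213 rad/s, ζ = σ/ω_n = 0.686.
Overshoot: exp(−π·0.686/√(1−0.686²)) = 0.0519, i.e. 5.19%.

%OS ≈ 5.19%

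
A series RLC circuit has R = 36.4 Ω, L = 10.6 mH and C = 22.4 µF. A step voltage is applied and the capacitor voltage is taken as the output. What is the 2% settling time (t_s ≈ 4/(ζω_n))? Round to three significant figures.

t_s ≈ 0.00233 s

For a series RLC circuit (capacitor voltage as output), ω_n = 1/√(LC) = 1/√(10.6 mH · 22.4 µF) = 2050 rad/s.
ζ = (R/2)·√(C/L) = (36.4/2)·√(22.4 µF/10.6 mH) = 0.837.
t_s ≈ 4/(ζω_n) = 0.00233 s.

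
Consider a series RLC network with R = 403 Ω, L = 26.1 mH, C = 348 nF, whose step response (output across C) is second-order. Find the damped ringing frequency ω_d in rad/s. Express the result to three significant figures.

ω_d ≈ 7110 rad/s

For a series RLC circuit (capacitor voltage as output), ω_n = 1/√(LC) = 1/√(26.1 mH · 348 nF) = 10500 rad/s.
ζ = (R/2)·√(C/L) = (403/2)·√(348 nF/26.1 mH) = 0.736.
ω_d = ω_n√(1−ζ²) = 7110 rad/s.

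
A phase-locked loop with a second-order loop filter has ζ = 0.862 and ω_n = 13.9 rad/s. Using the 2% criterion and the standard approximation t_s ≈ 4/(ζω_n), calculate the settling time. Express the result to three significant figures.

t_s ≈ 0.334 s

t_s ≈ 4/(ζω_n) = 4/(0.862 × 13.9) = 0.334 s.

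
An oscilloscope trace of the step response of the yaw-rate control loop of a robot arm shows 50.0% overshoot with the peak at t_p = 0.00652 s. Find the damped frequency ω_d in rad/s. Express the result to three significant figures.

t_p = π/ω_d, so ω_d = π/0.00652 = 482 rad/s.

ω_d ≈ 482 rad/s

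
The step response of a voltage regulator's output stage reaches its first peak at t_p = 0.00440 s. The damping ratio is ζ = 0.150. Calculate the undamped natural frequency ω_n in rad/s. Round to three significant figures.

Peak time t_p = π/ω_d, so ω_d = π/t_p = π/0.00440 = 714 rad/s.
ω_n = ω_d/√(1−ζ²) = 714/√0.978 = 722 rad/s.

ω_n ≈ 722 rad/s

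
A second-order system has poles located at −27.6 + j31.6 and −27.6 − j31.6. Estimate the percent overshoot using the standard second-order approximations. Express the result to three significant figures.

%OS ≈ 6.43%

The poles are at −σ ± jω_d with σ = 27.6 and ω_d = 31.6, so ω_n = √(σ²+ω_d²) = 42.0 rad/s and ζ = σ/ω_n = 0.658.
%OS = 100 e^{−πζ/√(1−ζ²)} with ζ = 0.658 gives 6.43%.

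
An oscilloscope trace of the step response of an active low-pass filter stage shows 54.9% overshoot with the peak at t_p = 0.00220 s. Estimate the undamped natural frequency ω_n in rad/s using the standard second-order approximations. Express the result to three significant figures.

The overshoot fixes ζ = −ln(OS)/√(π²+ln²(OS)) = 0.187.
t_p = π/ω_d ⇒ ω_d = 1430 rad/s; then ω_n = ω_d/√(1−ζ²) = 1450 rad/s.

ω_n ≈ 1450 rad/s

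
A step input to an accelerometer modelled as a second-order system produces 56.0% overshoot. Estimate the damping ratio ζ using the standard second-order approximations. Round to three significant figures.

ζ ≈ 0.181

ζ = −ln(OS)/√(π² + (ln OS)²). With OS = 0.560, ln OS = −0.5798 and ζ = 0.5798/3.195 = 0.181.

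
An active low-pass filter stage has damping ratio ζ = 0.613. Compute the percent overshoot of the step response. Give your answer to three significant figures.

%OS ≈ 8.74%

For an underdamped second-order system, %OS = 100·exp(−πζ/√(1−ζ²)).
πζ/√(1−ζ²) = π·0.613/√(1−0.376) = 2.437, so %OS = 100·e^(−2.437) = 8.74%.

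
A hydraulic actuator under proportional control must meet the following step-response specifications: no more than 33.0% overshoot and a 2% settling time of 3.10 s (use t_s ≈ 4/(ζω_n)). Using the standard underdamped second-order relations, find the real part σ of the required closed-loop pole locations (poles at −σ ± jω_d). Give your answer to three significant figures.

σ ≈ 1.29

The settling-time spec alone fixes σ = ζω_n = 4/t_s = 4/3.10 = 1.29.
(Overshoot then fixes ζ = 0.333 and hence ω_d = σ·√(1−ζ²)/ζ = 3.66 rad/s.)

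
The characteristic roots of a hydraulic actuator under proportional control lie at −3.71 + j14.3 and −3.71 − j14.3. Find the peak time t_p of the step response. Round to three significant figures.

t_p = π/ω_d with ω_d = 14.3 (the imaginary part), so t_p = 0.220 s.

t_p ≈ 0.220 s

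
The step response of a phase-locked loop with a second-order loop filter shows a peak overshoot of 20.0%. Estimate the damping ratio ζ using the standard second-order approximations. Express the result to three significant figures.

ζ ≈ 0.456

Inverting the overshoot relation: ζ = |ln 0.200|/√(π² + ln²0.200) = 0.456.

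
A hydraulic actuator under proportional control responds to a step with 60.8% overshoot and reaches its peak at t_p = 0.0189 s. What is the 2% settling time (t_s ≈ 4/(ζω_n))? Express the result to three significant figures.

The overshoot fixes ζ = −ln(OS)/√(π²+ln²(OS)) = 0.156.
From t_p = π/ω_d, ω_d = π/0.0189 = 166 rad/s, so ω_n = ω_d/√(1−ζ²) = 168 rad/s.
t_s ≈ 4/(ζω_n) = 4/(0.156·168) = 0.152 s.

t_s ≈ 0.152 s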